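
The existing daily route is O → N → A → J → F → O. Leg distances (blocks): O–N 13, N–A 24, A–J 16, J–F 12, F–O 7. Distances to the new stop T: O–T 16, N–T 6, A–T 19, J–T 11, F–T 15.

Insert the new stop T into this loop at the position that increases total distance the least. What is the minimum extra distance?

Insertion cost between consecutive stops i–j is d(i,T) + d(T,j) − d(i,j):
  between O and N: 16 + 6 − 13 = 9
  between N and A: 6 + 19 − 24 = 1
  between A and J: 19 + 11 − 16 = 14
  between J and F: 11 + 15 − 12 = 14
  between F and O: 15 + 16 − 7 = 24
Cheapest insertion is between N and A, adding 1.
New total = 72 + 1 = 73.

+1 blocks — insert T between N and A.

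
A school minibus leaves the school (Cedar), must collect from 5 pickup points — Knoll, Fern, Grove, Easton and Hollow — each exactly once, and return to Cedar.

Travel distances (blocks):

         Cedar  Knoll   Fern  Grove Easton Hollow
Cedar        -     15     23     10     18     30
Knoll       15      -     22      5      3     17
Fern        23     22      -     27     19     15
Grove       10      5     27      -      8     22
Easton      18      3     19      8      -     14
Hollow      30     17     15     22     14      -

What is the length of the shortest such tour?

Minimum total distance: 70 blocks.

There are 60 distinct closed tours to check (reversals are equivalent).
Cedar - Knoll - Fern - Grove - Easton - Hollow - Cedar: 15+22+27+8+14+30 = 116
Cedar - Knoll - Fern - Grove - Hollow - Easton - Cedar: 15+22+27+22+14+18 = 118
Cedar - Knoll - Fern - Easton - Grove - Hollow - Cedar: 15+22+19+8+22+30 = 116
Cedar - Knoll - Fern - Easton - Hollow - Grove - Cedar: 15+22+19+14+22+10 = 102
Cedar - Knoll - Fern - Hollow - Grove - Easton - Cedar: 15+22+15+22+8+18 = 100
Cedar - Knoll - Fern - Hollow - Easton - Grove - Cedar: 15+22+15+14+8+10 = 84
Cedar - Knoll - Grove - Fern - Easton - Hollow - Cedar: 15+5+27+19+14+30 = 110
Cedar - Knoll - Grove - Fern - Hollow - Easton - Cedar: 15+5+27+15+14+18 = 94
Cedar - Knoll - Grove - Easton - Fern - Hollow - Cedar: 15+5+8+19+15+30 = 92
Cedar - Knoll - Grove - Easton - Hollow - Fern - Cedar: 15+5+8+14+15+23 = 80
Cedar - Knoll - Grove - Hollow - Fern - Easton - Cedar: 15+5+22+15+19+18 = 94
Cedar - Knoll - Grove - Hollow - Easton - Fern - Cedar: 15+5+22+14+19+23 = 98
Cedar - Knoll - Easton - Fern - Grove - Hollow - Cedar: 15+3+19+27+22+30 = 116
Cedar - Knoll - Easton - Fern - Hollow - Grove - Cedar: 15+3+19+15+22+10 = 84
… (46 more)
Cedar - Fern - Hollow - Easton - Knoll - Grove - Cedar: 23+15+14+3+5+10 = 70  ← best
The minimum is 70.
One optimal route: Cedar → Fern → Hollow → Easton → Knoll → Grove → Cedar (or its reverse).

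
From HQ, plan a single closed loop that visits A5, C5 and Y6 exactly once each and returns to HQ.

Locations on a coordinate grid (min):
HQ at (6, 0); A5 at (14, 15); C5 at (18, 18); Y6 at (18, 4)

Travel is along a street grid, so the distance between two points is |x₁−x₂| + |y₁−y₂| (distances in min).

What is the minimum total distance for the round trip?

Minimum total distance: 60 min.

HQ - A5 - C5 - Y6 - HQ: 23+7+14+16 = 60
HQ - A5 - Y6 - C5 - HQ: 23+15+14+30 = 82
HQ - C5 - A5 - Y6 - HQ: 30+7+15+16 = 68
The minimum is 60.
One optimal route: HQ → A5 → C5 → Y6 → HQ (or its reverse).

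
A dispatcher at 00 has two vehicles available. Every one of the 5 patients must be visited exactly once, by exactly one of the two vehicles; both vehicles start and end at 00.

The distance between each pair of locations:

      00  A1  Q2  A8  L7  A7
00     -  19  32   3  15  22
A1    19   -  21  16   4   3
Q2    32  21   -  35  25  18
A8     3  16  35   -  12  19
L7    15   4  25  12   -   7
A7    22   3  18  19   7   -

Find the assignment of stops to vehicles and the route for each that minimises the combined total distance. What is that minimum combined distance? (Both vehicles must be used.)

Check every non-empty split of the stops between the two vehicles; for each half take its own optimal tour:
  {A1} + {Q2, A8, L7, A7}: 38 + 72 = 110
  {Q2} + {A1, A8, L7, A7}: 64 + 44 = 108
  {A1, Q2} + {A8, L7, A7}: 72 + 44 = 116
  {A8} + {A1, Q2, L7, A7}: 6 + 72 = 78
  {A1, A8} + {Q2, L7, A7}: 38 + 72 = 110
  {Q2, A8} + {A1, L7, A7}: 70 + 44 = 114
  … (15 splits in total)
Best: vehicle 1 00 → A8 → 00 = 6; vehicle 2 00 → Q2 → A7 → A1 → L7 → 00 = 72; combined 78.

78 — the smallest possible combined total.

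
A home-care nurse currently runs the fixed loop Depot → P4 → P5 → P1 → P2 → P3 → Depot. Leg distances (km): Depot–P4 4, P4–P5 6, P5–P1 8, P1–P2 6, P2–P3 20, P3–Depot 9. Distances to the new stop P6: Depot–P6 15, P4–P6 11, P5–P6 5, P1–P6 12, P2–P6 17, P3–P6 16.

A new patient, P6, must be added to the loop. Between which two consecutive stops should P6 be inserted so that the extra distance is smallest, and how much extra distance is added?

+9 km — insert P6 between P5 and P1.

Insertion cost between consecutive stops i–j is d(i,P6) + d(P6,j) − d(i,j):
  between Depot and P4: 15 + 11 − 4 = 22
  between P4 and P5: 11 + 5 − 6 = 10
  between P5 and P1: 5 + 12 − 8 = 9
  between P1 and P2: 12 + 17 − 6 = 23
  between P2 and P3: 17 + 16 − 20 = 13
  between P3 and Depot: 16 + 15 − 9 = 22
Cheapest insertion is between P5 and P1, adding 9.
New total = 53 + 9 = 62.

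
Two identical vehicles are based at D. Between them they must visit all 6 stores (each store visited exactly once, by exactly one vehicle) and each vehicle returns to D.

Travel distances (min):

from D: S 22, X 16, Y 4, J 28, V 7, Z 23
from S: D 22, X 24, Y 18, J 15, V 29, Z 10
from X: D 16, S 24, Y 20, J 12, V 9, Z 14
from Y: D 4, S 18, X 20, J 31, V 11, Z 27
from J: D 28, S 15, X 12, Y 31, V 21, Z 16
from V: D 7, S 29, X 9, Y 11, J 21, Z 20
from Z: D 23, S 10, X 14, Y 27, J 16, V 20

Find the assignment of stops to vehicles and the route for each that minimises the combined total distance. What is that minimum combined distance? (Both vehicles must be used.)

Check every non-empty split of the stops between the two vehicles; for each half take its own optimal tour:
  {S} + {X, Y, J, V, Z}: 44 + 75 = 119
  {X} + {S, Y, J, V, Z}: 32 + 76 = 108
  {S, X} + {Y, J, V, Z}: 62 + 75 = 137
  {Y} + {S, X, J, V, Z}: 8 + 76 = 84
  {S, Y} + {X, J, V, Z}: 44 + 67 = 111
  {X, Y} + {S, J, V, Z}: 40 + 76 = 116
  … (31 splits in total)
Best: vehicle 1 D → Y → D = 8; vehicle 2 D → S → Z → J → X → V → D = 76; combined 84.

Minimum combined distance: 84 min.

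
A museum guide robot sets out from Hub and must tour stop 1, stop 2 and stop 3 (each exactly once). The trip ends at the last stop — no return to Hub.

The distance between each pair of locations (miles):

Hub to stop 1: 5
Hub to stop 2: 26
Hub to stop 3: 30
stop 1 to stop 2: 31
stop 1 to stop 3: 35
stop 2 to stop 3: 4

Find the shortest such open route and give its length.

40 miles — the minimum one-way total.

There are 3! = 6 possible orderings.
Hub - stop 1 - stop 2 - stop 3: 5+31+4 = 40
Hub - stop 1 - stop 3 - stop 2: 5+35+4 = 44
Hub - stop 2 - stop 1 - stop 3: 26+31+35 = 92
Hub - stop 2 - stop 3 - stop 1: 26+4+35 = 65
Hub - stop 3 - stop 1 - stop 2: 30+35+31 = 96
Hub - stop 3 - stop 2 - stop 1: 30+4+31 = 65
The minimum is 40.
One shortest path: Hub → stop 1 → stop 2 → stop 3.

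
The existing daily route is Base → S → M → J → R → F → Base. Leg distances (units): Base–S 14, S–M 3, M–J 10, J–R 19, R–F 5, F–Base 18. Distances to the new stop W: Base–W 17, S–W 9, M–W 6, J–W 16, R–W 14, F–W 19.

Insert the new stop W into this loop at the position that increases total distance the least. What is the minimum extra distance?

Adding 11 by placing W on the J–R leg.

Insertion cost between consecutive stops i–j is d(i,W) + d(W,j) − d(i,j):
  between Base and S: 17 + 9 − 14 = 12
  between S and M: 9 + 6 − 3 = 12
  between M and J: 6 + 16 − 10 = 12
  between J and R: 16 + 14 − 19 = 11
  between R and F: 14 + 19 − 5 = 28
  between F and Base: 19 + 17 − 18 = 18
Cheapest insertion is between J and R, adding 11.
New total = 69 + 11 = 80.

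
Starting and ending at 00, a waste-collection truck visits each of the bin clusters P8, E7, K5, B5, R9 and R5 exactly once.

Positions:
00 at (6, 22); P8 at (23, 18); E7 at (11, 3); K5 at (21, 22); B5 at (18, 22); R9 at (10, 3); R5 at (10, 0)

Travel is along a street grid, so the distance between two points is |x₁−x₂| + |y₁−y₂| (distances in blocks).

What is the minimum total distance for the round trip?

78 blocks — the shortest possible round trip.

00 → P8 → E7 → K5 → B5 → R9 → R5 → 00: 21+27+29+3+27+3+26 = 136
00 → P8 → E7 → K5 → B5 → R5 → R9 → 00: 21+27+29+3+30+3+23 = 136
00 → P8 → E7 → K5 → R9 → B5 → R5 → 00: 21+27+29+30+27+30+26 = 190
00 → P8 → E7 → K5 → R9 → R5 → B5 → 00: 21+27+29+30+3+30+12 = 152
00 → P8 → E7 → K5 → R5 → B5 → R9 → 00: 21+27+29+33+30+27+23 = 190
00 → P8 → E7 → K5 → R5 → R9 → B5 → 00: 21+27+29+33+3+27+12 = 152
00 → P8 → E7 → B5 → K5 → R9 → R5 → 00: 21+27+26+3+30+3+26 = 136
00 → P8 → E7 → B5 → K5 → R5 → R9 → 00: 21+27+26+3+33+3+23 = 136
… (352 more)
00 → B5 → K5 → P8 → E7 → R9 → R5 → 00: 12+3+6+27+1+3+26 = 78  ← best
The minimum is 78.
One optimal route: 00 → B5 → K5 → P8 → E7 → R9 → R5 → 00 (or its reverse).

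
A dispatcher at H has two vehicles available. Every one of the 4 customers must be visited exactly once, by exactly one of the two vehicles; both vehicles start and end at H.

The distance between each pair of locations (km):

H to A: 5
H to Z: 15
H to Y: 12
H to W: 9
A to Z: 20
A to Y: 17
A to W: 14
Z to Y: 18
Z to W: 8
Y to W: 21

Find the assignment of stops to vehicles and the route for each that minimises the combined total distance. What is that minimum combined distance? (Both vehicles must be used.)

Try each way of splitting the stops between the two vehicles (each non-empty) and, for each split, find the best tour for each vehicle:
  {A} + {Z, Y, W}: 10 + 47 = 57
  {Z} + {A, Y, W}: 30 + 52 = 82
  {A, Z} + {Y, W}: 40 + 42 = 82
  {Y} + {A, Z, W}: 24 + 42 = 66
  {A, Y} + {Z, W}: 34 + 32 = 66
  {Z, Y} + {A, W}: 45 + 28 = 73
  … (7 splits in total)
Best: vehicle 1 H → A → H = 10; vehicle 2 H → Y → Z → W → H = 47; combined 57.

57 km — the smallest possible combined total.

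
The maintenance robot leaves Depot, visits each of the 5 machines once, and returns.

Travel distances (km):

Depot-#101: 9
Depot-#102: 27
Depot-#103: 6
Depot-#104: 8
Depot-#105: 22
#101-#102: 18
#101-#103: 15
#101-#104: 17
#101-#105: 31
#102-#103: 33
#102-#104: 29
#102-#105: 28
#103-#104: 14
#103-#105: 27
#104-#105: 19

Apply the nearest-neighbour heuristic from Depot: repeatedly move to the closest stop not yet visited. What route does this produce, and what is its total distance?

Total distance 105 km via the nearest-neighbour route Depot → #103 → #104 → #101 → #102 → #105 → Depot.

Depot → [#103:6 / #104:8 / #101:9 / #105:22 / #102:27] → #103 (6)
#103 → [#104:14 / #101:15 / #105:27 / #102:33] → #104 (14)
#104 → [#101:17 / #105:19 / #102:29] → #101 (17)
#101 → [#102:18 / #105:31] → #102 (18)
#102 → [#105:28] → #105 (28)
Return #105→Depot: 22.
Total = 6 + 14 + 17 + 18 + 28 + 22 = 105.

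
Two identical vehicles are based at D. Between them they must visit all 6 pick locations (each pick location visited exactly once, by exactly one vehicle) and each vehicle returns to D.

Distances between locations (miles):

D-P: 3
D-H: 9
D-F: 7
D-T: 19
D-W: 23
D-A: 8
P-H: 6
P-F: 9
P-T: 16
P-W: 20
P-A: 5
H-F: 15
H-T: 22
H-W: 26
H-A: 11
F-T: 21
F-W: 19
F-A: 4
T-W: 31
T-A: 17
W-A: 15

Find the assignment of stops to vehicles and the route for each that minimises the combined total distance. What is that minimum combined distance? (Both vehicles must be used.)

Minimum combined distance: 94 miles.

There are 2^5 − 1 = 31 ways to divide the 6 stops into two non-empty groups. For each, the best each vehicle can do is its own shortest tour through its group:
  {P} + {H, F, T, W, A}: 6 + 88 = 94
  {H} + {P, F, T, W, A}: 18 + 76 = 94
  {P, H} + {F, T, W, A}: 18 + 76 = 94
  {F} + {P, H, T, W, A}: 14 + 85 = 99
  {P, F} + {H, T, W, A}: 19 + 85 = 104
  {H, F} + {P, T, W, A}: 31 + 73 = 104
  … (31 splits in total)
Best: vehicle 1 D → P → D = 6; vehicle 2 D → H → T → W → A → F → D = 88; combined 94.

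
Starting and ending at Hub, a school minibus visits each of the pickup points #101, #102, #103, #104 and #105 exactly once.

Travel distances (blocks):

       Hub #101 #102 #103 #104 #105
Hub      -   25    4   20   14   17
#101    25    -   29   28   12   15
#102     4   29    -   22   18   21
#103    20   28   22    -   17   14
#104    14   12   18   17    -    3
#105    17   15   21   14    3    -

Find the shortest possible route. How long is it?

Hub→#101→#102→#103→#104→#105→Hub: 25+29+22+17+3+17 = 113
Hub→#101→#102→#103→#105→#104→Hub: 25+29+22+14+3+14 = 107
Hub→#101→#102→#104→#103→#105→Hub: 25+29+18+17+14+17 = 120
Hub→#101→#102→#104→#105→#103→Hub: 25+29+18+3+14+20 = 109
Hub→#101→#102→#105→#103→#104→Hub: 25+29+21+14+17+14 = 120
Hub→#101→#102→#105→#104→#103→Hub: 25+29+21+3+17+20 = 115
Hub→#101→#103→#102→#104→#105→Hub: 25+28+22+18+3+17 = 113
Hub→#101→#103→#102→#105→#104→Hub: 25+28+22+21+3+14 = 113
Hub→#101→#103→#104→#102→#105→Hub: 25+28+17+18+21+17 = 126
Hub→#101→#103→#104→#105→#102→Hub: 25+28+17+3+21+4 = 98
Hub→#101→#103→#105→#102→#104→Hub: 25+28+14+21+18+14 = 120
Hub→#101→#103→#105→#104→#102→Hub: 25+28+14+3+18+4 = 92
Hub→#101→#104→#102→#103→#105→Hub: 25+12+18+22+14+17 = 108
Hub→#101→#104→#102→#105→#103→Hub: 25+12+18+21+14+20 = 110
… (46 more)
Hub→#101→#104→#105→#103→#102→Hub: 25+12+3+14+22+4 = 80  ← best
The minimum is 80.
One optimal route: Hub → #101 → #104 → #105 → #103 → #102 → Hub (or its reverse).

Shortest round trip = 80 blocks.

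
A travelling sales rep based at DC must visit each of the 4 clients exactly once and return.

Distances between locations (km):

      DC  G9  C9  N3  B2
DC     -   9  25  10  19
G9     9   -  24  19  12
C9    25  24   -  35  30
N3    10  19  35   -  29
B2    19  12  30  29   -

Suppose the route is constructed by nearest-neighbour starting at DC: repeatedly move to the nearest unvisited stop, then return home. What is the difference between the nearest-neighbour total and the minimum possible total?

From DC: G9=9, N3=10, B2=19, C9=25 → choose G9 (9).
From G9: B2=12, N3=19, C9=24 → choose B2 (12).
From B2: N3=29, C9=30 → choose N3 (29).
From N3: C9=35 → choose C9 (35).
NN route DC → G9 → B2 → N3 → C9 → DC costs 110.
Optimal: DC → G9 → B2 → C9 → N3 → DC costs 96 (by enumerating all 12 distinct tours).
Excess = 110 − 96 = 14.

14 km longer than the optimal tour.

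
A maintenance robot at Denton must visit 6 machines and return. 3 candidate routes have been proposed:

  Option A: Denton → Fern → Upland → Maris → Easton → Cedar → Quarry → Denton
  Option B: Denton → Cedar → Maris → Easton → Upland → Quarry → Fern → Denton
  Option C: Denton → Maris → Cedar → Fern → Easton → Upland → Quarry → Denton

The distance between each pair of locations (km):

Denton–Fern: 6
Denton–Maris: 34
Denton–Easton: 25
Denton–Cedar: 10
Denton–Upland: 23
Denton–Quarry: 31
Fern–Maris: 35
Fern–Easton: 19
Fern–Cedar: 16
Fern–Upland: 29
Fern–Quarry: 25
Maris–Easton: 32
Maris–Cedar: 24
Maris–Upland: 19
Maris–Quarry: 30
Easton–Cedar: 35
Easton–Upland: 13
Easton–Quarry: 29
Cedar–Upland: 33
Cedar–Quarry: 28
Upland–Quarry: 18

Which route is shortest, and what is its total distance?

Shortest is Option B, total 128 km.

Option A: 6 + 29 + 19 + 32 + 35 + 28 + 31 = 180
Option B: 10 + 24 + 32 + 13 + 18 + 25 + 6 = 128
Option C: 34 + 24 + 16 + 19 + 13 + 18 + 31 = 155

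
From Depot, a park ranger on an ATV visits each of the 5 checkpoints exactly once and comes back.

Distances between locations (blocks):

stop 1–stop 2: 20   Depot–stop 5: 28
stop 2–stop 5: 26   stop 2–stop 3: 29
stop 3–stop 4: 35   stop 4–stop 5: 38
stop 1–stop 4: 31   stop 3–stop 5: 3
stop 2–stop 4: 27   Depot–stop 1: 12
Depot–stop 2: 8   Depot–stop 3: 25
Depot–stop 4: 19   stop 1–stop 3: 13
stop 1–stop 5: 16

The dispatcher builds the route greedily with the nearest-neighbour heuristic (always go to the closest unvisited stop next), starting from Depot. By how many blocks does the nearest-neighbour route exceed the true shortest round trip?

From Depot: stop 2=8, stop 1=12, stop 4=19, stop 3=25, stop 5=28 → choose stop 2 (8).
From stop 2: stop 1=20, stop 5=26, stop 4=27, stop 3=29 → choose stop 1 (20).
From stop 1: stop 3=13, stop 5=16, stop 4=31 → choose stop 3 (13).
From stop 3: stop 5=3, stop 4=35 → choose stop 5 (3).
From stop 5: stop 4=38 → choose stop 4 (38).
NN route Depot → stop 2 → stop 1 → stop 3 → stop 5 → stop 4 → Depot costs 101.
Optimal: Depot → stop 1 → stop 3 → stop 5 → stop 2 → stop 4 → Depot costs 100 (by enumerating all 60 distinct tours).
Excess = 101 − 100 = 1.

The nearest-neighbour route is 1 blocks longer than optimal.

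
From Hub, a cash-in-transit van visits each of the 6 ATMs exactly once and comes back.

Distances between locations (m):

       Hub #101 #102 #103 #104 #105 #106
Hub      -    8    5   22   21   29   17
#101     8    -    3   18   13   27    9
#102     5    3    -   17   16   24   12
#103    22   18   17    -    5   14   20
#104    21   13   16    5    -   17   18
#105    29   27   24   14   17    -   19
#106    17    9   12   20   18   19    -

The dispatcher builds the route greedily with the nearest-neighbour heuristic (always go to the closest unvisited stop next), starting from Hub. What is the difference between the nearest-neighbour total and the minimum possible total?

From Hub: #102=5, #101=8, #106=17, #104=21, #103=22, #105=29 → choose #102 (5).
From #102: #101=3, #106=12, #104=16, #103=17, #105=24 → choose #101 (3).
From #101: #106=9, #104=13, #103=18, #105=27 → choose #106 (9).
From #106: #104=18, #105=19, #103=20 → choose #104 (18).
From #104: #103=5, #105=17 → choose #103 (5).
From #103: #105=14 → choose #105 (14).
NN route Hub → #102 → #101 → #106 → #104 → #103 → #105 → Hub costs 83.
Optimal: Hub → #101 → #104 → #103 → #105 → #106 → #102 → Hub costs 76 (by enumerating all 360 distinct tours).
Excess = 83 − 76 = 7.

Excess over optimum: 7 m.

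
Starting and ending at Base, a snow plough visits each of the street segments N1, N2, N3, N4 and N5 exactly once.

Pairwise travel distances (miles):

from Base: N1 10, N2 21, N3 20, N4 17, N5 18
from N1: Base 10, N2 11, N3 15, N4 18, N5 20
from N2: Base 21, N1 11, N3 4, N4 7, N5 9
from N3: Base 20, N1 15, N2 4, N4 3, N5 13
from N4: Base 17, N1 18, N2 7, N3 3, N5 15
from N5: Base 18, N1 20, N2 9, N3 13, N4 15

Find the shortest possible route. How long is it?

There are 60 distinct closed tours to check (reversals are equivalent).
Base - N1 - N2 - N3 - N4 - N5 - Base: 10+11+4+3+15+18 = 61
Base - N1 - N2 - N3 - N5 - N4 - Base: 10+11+4+13+15+17 = 70
Base - N1 - N2 - N4 - N3 - N5 - Base: 10+11+7+3+13+18 = 62
Base - N1 - N2 - N4 - N5 - N3 - Base: 10+11+7+15+13+20 = 76
Base - N1 - N2 - N5 - N3 - N4 - Base: 10+11+9+13+3+17 = 63
Base - N1 - N2 - N5 - N4 - N3 - Base: 10+11+9+15+3+20 = 68
Base - N1 - N3 - N2 - N4 - N5 - Base: 10+15+4+7+15+18 = 69
Base - N1 - N3 - N2 - N5 - N4 - Base: 10+15+4+9+15+17 = 70
Base - N1 - N3 - N4 - N2 - N5 - Base: 10+15+3+7+9+18 = 62
Base - N1 - N3 - N4 - N5 - N2 - Base: 10+15+3+15+9+21 = 73
Base - N1 - N3 - N5 - N2 - N4 - Base: 10+15+13+9+7+17 = 71
Base - N1 - N3 - N5 - N4 - N2 - Base: 10+15+13+15+7+21 = 81
Base - N1 - N4 - N2 - N3 - N5 - Base: 10+18+7+4+13+18 = 70
Base - N1 - N4 - N2 - N5 - N3 - Base: 10+18+7+9+13+20 = 77
… (46 more)
The minimum is 61.
One optimal route: Base → N1 → N2 → N3 → N4 → N5 → Base (or its reverse).

Shortest round trip = 61 miles.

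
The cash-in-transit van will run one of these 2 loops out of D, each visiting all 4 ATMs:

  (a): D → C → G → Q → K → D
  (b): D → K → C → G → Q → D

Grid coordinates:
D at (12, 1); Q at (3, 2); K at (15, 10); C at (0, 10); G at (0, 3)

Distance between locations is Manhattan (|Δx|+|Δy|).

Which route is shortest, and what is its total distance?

Shortest is (b), total 48.

(a): 21 + 7 + 4 + 20 + 12 = 64
(b): 12 + 15 + 7 + 4 + 10 = 48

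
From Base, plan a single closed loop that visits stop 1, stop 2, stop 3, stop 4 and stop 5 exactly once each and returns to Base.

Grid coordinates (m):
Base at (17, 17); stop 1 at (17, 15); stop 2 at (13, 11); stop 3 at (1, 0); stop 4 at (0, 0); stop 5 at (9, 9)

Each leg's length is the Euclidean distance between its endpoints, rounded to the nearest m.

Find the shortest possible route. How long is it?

Base → stop 1 → stop 2 → stop 3 → stop 4 → stop 5 → Base: 2+6+16+1+13+11 = 49
Base → stop 1 → stop 2 → stop 3 → stop 5 → stop 4 → Base: 2+6+16+12+13+24 = 73
Base → stop 1 → stop 2 → stop 4 → stop 3 → stop 5 → Base: 2+6+17+1+12+11 = 49
Base → stop 1 → stop 2 → stop 4 → stop 5 → stop 3 → Base: 2+6+17+13+12+23 = 73
Base → stop 1 → stop 2 → stop 5 → stop 3 → stop 4 → Base: 2+6+4+12+1+24 = 49
Base → stop 1 → stop 2 → stop 5 → stop 4 → stop 3 → Base: 2+6+4+13+1+23 = 49
Base → stop 1 → stop 3 → stop 2 → stop 4 → stop 5 → Base: 2+22+16+17+13+11 = 81
Base → stop 1 → stop 3 → stop 2 → stop 5 → stop 4 → Base: 2+22+16+4+13+24 = 81
Base → stop 1 → stop 3 → stop 4 → stop 2 → stop 5 → Base: 2+22+1+17+4+11 = 57
Base → stop 1 → stop 3 → stop 4 → stop 5 → stop 2 → Base: 2+22+1+13+4+7 = 49
Base → stop 1 → stop 3 → stop 5 → stop 2 → stop 4 → Base: 2+22+12+4+17+24 = 81
Base → stop 1 → stop 3 → stop 5 → stop 4 → stop 2 → Base: 2+22+12+13+17+7 = 73
Base → stop 1 → stop 4 → stop 2 → stop 3 → stop 5 → Base: 2+23+17+16+12+11 = 81
Base → stop 1 → stop 4 → stop 2 → stop 5 → stop 3 → Base: 2+23+17+4+12+23 = 81
… (46 more)
The minimum is 49.
One optimal route: Base → stop 1 → stop 2 → stop 3 → stop 4 → stop 5 → Base (or its reverse).

49 m — the shortest possible round trip.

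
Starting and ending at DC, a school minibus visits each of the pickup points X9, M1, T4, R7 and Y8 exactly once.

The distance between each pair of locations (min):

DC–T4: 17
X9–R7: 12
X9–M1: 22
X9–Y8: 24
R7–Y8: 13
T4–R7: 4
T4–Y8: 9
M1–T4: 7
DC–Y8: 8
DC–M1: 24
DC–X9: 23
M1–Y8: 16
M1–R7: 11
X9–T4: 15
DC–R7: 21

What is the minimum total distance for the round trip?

Minimum total distance: 70 min.

DC - X9 - M1 - T4 - R7 - Y8 - DC: 23+22+7+4+13+8 = 77
DC - X9 - M1 - T4 - Y8 - R7 - DC: 23+22+7+9+13+21 = 95
DC - X9 - M1 - R7 - T4 - Y8 - DC: 23+22+11+4+9+8 = 77
DC - X9 - M1 - R7 - Y8 - T4 - DC: 23+22+11+13+9+17 = 95
DC - X9 - M1 - Y8 - T4 - R7 - DC: 23+22+16+9+4+21 = 95
DC - X9 - M1 - Y8 - R7 - T4 - DC: 23+22+16+13+4+17 = 95
DC - X9 - T4 - M1 - R7 - Y8 - DC: 23+15+7+11+13+8 = 77
DC - X9 - T4 - M1 - Y8 - R7 - DC: 23+15+7+16+13+21 = 95
DC - X9 - T4 - R7 - M1 - Y8 - DC: 23+15+4+11+16+8 = 77
DC - X9 - T4 - R7 - Y8 - M1 - DC: 23+15+4+13+16+24 = 95
DC - X9 - T4 - Y8 - M1 - R7 - DC: 23+15+9+16+11+21 = 95
DC - X9 - T4 - Y8 - R7 - M1 - DC: 23+15+9+13+11+24 = 95
DC - X9 - R7 - M1 - T4 - Y8 - DC: 23+12+11+7+9+8 = 70
DC - X9 - R7 - M1 - Y8 - T4 - DC: 23+12+11+16+9+17 = 88
… (46 more)
The minimum is 70.
One optimal route: DC → X9 → R7 → M1 → T4 → Y8 → DC (or its reverse).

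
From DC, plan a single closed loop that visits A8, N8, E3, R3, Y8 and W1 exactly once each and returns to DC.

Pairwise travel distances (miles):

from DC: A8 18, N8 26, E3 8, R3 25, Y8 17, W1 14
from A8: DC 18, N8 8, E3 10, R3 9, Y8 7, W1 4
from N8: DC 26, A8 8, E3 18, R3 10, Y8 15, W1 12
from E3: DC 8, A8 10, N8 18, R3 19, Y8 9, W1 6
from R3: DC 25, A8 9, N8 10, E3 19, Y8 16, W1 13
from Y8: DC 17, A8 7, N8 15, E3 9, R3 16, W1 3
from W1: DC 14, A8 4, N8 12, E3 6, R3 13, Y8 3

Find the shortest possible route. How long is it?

DC→A8→N8→E3→R3→Y8→W1→DC: 18+8+18+19+16+3+14 = 96
DC→A8→N8→E3→R3→W1→Y8→DC: 18+8+18+19+13+3+17 = 96
DC→A8→N8→E3→Y8→R3→W1→DC: 18+8+18+9+16+13+14 = 96
DC→A8→N8→E3→Y8→W1→R3→DC: 18+8+18+9+3+13+25 = 94
DC→A8→N8→E3→W1→R3→Y8→DC: 18+8+18+6+13+16+17 = 96
DC→A8→N8→E3→W1→Y8→R3→DC: 18+8+18+6+3+16+25 = 94
DC→A8→N8→R3→E3→Y8→W1→DC: 18+8+10+19+9+3+14 = 81
DC→A8→N8→R3→E3→W1→Y8→DC: 18+8+10+19+6+3+17 = 81
… (352 more)
DC→E3→Y8→W1→A8→N8→R3→DC: 8+9+3+4+8+10+25 = 67  ← best
The minimum is 67.
One optimal route: DC → E3 → Y8 → W1 → A8 → N8 → R3 → DC (or its reverse).

Minimum total distance: 67 miles.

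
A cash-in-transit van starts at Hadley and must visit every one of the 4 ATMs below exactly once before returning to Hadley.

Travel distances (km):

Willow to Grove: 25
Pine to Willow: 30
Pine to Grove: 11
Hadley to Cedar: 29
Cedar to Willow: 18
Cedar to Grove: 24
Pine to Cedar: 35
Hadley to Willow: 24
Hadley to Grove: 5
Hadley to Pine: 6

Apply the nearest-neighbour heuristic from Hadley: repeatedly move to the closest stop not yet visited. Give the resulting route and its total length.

From Hadley: distances to unvisited — Grove=5, Pine=6, Willow=24, Cedar=29. Nearest is Grove (5).
From Grove: distances to unvisited — Pine=11, Cedar=24, Willow=25. Nearest is Pine (11).
From Pine: distances to unvisited — Willow=30, Cedar=35. Nearest is Willow (30).
From Willow: distances to unvisited — Cedar=18. Nearest is Cedar (18).
Return Cedar→Hadley: 29.
Total = 5 + 11 + 30 + 18 + 29 = 93.

Total distance 93 km via the nearest-neighbour route Hadley → Grove → Pine → Willow → Cedar → Hadley.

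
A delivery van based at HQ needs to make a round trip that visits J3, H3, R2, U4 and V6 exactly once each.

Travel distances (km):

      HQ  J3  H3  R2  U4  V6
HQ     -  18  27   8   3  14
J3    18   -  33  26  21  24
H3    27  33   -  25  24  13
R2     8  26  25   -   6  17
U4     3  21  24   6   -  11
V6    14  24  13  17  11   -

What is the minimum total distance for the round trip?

89 km — the shortest possible round trip.

With 5 stops there are 5!/2 = 60 distinct round trips (a route and its reverse cost the same).
HQ → J3 → H3 → R2 → U4 → V6 → HQ: 18+33+25+6+11+14 = 107
HQ → J3 → H3 → R2 → V6 → U4 → HQ: 18+33+25+17+11+3 = 107
HQ → J3 → H3 → U4 → R2 → V6 → HQ: 18+33+24+6+17+14 = 112
HQ → J3 → H3 → U4 → V6 → R2 → HQ: 18+33+24+11+17+8 = 111
HQ → J3 → H3 → V6 → R2 → U4 → HQ: 18+33+13+17+6+3 = 90
HQ → J3 → H3 → V6 → U4 → R2 → HQ: 18+33+13+11+6+8 = 89
HQ → J3 → R2 → H3 → U4 → V6 → HQ: 18+26+25+24+11+14 = 118
HQ → J3 → R2 → H3 → V6 → U4 → HQ: 18+26+25+13+11+3 = 96
HQ → J3 → R2 → U4 → H3 → V6 → HQ: 18+26+6+24+13+14 = 101
HQ → J3 → R2 → U4 → V6 → H3 → HQ: 18+26+6+11+13+27 = 101
HQ → J3 → R2 → V6 → H3 → U4 → HQ: 18+26+17+13+24+3 = 101
HQ → J3 → R2 → V6 → U4 → H3 → HQ: 18+26+17+11+24+27 = 123
HQ → J3 → U4 → H3 → R2 → V6 → HQ: 18+21+24+25+17+14 = 119
HQ → J3 → U4 → H3 → V6 → R2 → HQ: 18+21+24+13+17+8 = 101
… (46 more)
The minimum is 89.
One optimal route: HQ → J3 → H3 → V6 → U4 → R2 → HQ (or its reverse).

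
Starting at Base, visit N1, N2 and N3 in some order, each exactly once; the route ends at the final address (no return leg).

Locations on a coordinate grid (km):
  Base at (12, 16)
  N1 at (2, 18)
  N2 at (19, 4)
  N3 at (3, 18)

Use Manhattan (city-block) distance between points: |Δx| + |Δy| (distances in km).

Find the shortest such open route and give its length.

There are 3! = 6 possible orderings.
Base → N1 → N2 → N3: 12+31+30 = 73
Base → N1 → N3 → N2: 12+1+30 = 43
Base → N2 → N1 → N3: 19+31+1 = 51
Base → N2 → N3 → N1: 19+30+1 = 50
Base → N3 → N1 → N2: 11+1+31 = 43
Base → N3 → N2 → N1: 11+30+31 = 72
The minimum is 43.
One shortest path: Base → N1 → N3 → N2.

Shortest open route: 43 km.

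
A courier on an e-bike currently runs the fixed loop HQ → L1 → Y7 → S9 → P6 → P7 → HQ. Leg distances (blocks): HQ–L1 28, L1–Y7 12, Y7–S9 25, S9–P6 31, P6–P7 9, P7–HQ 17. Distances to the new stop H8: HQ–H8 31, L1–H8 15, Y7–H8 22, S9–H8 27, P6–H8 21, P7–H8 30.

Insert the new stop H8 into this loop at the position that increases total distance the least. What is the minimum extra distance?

Minimum extra distance: 17 blocks, inserting H8 between S9 and P6.

Insertion cost between consecutive stops i–j is d(i,H8) + d(H8,j) − d(i,j):
  between HQ and L1: 31 + 15 − 28 = 18
  between L1 and Y7: 15 + 22 − 12 = 25
  between Y7 and S9: 22 + 27 − 25 = 24
  between S9 and P6: 27 + 21 − 31 = 17
  between P6 and P7: 21 + 30 − 9 = 42
  between P7 and HQ: 30 + 31 − 17 = 44
Cheapest insertion is between S9 and P6, adding 17.
New total = 122 + 17 = 139.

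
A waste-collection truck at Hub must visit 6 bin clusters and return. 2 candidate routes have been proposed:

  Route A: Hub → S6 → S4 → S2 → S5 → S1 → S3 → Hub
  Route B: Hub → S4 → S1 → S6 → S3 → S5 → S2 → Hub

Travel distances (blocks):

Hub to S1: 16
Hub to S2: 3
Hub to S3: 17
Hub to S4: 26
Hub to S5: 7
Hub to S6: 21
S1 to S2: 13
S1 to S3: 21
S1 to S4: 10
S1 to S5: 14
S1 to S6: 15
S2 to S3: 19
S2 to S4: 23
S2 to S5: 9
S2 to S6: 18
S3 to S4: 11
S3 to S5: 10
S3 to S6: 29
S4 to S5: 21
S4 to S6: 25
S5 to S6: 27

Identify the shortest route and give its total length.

Route A: 21 + 25 + 23 + 9 + 14 + 21 + 17 = 130
Route B: 26 + 10 + 15 + 29 + 10 + 9 + 3 = 102

Shortest is Route B, total 102 blocks.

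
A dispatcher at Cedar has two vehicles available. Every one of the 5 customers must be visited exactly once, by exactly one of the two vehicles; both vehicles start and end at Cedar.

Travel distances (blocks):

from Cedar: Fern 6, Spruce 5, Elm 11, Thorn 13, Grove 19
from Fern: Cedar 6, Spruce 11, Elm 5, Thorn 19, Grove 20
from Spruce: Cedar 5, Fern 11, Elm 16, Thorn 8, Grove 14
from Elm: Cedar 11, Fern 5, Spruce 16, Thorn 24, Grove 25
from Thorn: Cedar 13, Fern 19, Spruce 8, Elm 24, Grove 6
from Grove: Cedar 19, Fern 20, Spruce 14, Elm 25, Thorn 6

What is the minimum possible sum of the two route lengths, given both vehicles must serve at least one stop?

Try each way of splitting the stops between the two vehicles (each non-empty) and, for each split, find the best tour for each vehicle:
  {Fern} + {Spruce, Elm, Thorn, Grove}: 12 + 55 = 67
  {Spruce} + {Fern, Elm, Thorn, Grove}: 10 + 55 = 65
  {Fern, Spruce} + {Elm, Thorn, Grove}: 22 + 55 = 77
  {Elm} + {Fern, Spruce, Thorn, Grove}: 22 + 45 = 67
  {Fern, Elm} + {Spruce, Thorn, Grove}: 22 + 38 = 60
  {Spruce, Elm} + {Fern, Thorn, Grove}: 32 + 45 = 77
  … (15 splits in total)
Best: vehicle 1 Cedar → Fern → Elm → Cedar = 22; vehicle 2 Cedar → Spruce → Thorn → Grove → Cedar = 38; combined 60.

60 blocks — the smallest possible combined total.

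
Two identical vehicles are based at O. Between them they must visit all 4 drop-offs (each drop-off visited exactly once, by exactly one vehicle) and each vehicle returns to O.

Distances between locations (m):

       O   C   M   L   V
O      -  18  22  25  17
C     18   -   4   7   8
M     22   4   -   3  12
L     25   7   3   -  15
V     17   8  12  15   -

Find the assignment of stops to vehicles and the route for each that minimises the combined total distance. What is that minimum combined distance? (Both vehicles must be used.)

84 m — the smallest possible combined total.

Try each way of splitting the stops between the two vehicles (each non-empty) and, for each split, find the best tour for each vehicle:
  {C} + {M, L, V}: 36 + 57 = 93
  {M} + {C, L, V}: 44 + 57 = 101
  {C, M} + {L, V}: 44 + 57 = 101
  {L} + {C, M, V}: 50 + 51 = 101
  {C, L} + {M, V}: 50 + 51 = 101
  {M, L} + {C, V}: 50 + 43 = 93
  … (7 splits in total)
  {C, M, L} + {V}: 50 + 34 = 84  ← best
Best: vehicle 1 O → C → M → L → O = 50; vehicle 2 O → V → O = 34; combined 84.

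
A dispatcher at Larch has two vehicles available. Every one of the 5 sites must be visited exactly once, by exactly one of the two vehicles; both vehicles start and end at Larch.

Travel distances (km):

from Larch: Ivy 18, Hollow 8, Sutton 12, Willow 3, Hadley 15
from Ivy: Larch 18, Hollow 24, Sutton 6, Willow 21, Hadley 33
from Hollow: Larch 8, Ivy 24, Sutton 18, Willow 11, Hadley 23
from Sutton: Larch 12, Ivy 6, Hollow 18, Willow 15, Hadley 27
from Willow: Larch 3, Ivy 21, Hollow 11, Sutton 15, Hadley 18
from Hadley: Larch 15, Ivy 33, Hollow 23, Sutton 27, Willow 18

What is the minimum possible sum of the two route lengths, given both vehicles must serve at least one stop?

Minimum combined distance: 86 km.

There are 2^4 − 1 = 15 ways to divide the 5 stops into two non-empty groups. For each, the best each vehicle can do is its own shortest tour through its group:
  {Ivy} + {Hollow, Sutton, Willow, Hadley}: 36 + 74 = 110
  {Hollow} + {Ivy, Sutton, Willow, Hadley}: 16 + 72 = 88
  {Ivy, Hollow} + {Sutton, Willow, Hadley}: 50 + 60 = 110
  {Sutton} + {Ivy, Hollow, Willow, Hadley}: 24 + 86 = 110
  {Ivy, Sutton} + {Hollow, Willow, Hadley}: 36 + 52 = 88
  {Hollow, Sutton} + {Ivy, Willow, Hadley}: 38 + 72 = 110
  … (15 splits in total)
  {Ivy, Hollow, Sutton} + {Willow, Hadley}: 50 + 36 = 86  ← best
Best: vehicle 1 Larch → Ivy → Sutton → Hollow → Larch = 50; vehicle 2 Larch → Willow → Hadley → Larch = 36; combined 86.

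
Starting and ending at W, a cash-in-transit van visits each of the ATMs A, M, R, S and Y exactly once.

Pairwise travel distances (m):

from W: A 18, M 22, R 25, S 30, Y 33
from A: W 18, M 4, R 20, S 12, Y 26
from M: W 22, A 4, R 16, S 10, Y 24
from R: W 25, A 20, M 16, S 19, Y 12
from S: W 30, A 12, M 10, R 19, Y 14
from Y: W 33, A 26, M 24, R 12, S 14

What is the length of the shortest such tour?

There are 60 distinct closed tours to check (reversals are equivalent).
W → A → M → R → S → Y → W: 18+4+16+19+14+33 = 104
W → A → M → R → Y → S → W: 18+4+16+12+14+30 = 94
W → A → M → S → R → Y → W: 18+4+10+19+12+33 = 96
W → A → M → S → Y → R → W: 18+4+10+14+12+25 = 83
W → A → M → Y → R → S → W: 18+4+24+12+19+30 = 107
W → A → M → Y → S → R → W: 18+4+24+14+19+25 = 104
W → A → R → M → S → Y → W: 18+20+16+10+14+33 = 111
W → A → R → M → Y → S → W: 18+20+16+24+14+30 = 122
W → A → R → S → M → Y → W: 18+20+19+10+24+33 = 124
W → A → R → S → Y → M → W: 18+20+19+14+24+22 = 117
W → A → R → Y → M → S → W: 18+20+12+24+10+30 = 114
W → A → R → Y → S → M → W: 18+20+12+14+10+22 = 96
W → A → S → M → R → Y → W: 18+12+10+16+12+33 = 101
W → A → S → M → Y → R → W: 18+12+10+24+12+25 = 101
… (46 more)
The minimum is 83.
One optimal route: W → A → M → S → Y → R → W (or its reverse).

Minimum total distance: 83 m.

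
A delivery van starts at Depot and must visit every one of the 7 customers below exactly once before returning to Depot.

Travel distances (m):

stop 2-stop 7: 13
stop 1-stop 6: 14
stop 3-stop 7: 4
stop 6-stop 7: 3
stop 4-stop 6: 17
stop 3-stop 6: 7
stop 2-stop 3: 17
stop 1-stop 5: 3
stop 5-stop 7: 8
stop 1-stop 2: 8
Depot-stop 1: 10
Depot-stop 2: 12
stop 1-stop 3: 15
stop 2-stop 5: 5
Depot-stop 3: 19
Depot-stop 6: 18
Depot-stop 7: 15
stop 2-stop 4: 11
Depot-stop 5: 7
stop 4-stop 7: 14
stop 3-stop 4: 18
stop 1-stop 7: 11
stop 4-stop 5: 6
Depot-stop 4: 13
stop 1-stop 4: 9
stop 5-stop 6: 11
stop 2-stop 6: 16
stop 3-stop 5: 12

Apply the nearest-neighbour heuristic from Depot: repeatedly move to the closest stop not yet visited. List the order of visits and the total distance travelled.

Nearest-neighbour total = 72 m; route Depot → stop 5 → stop 1 → stop 2 → stop 4 → stop 7 → stop 6 → stop 3 → Depot.

At Depot the remaining stops are stop 5 7, stop 1 10, stop 2 12, stop 4 13, stop 7 15, stop 6 18, stop 3 19; go to stop 5.
At stop 5 the remaining stops are stop 1 3, stop 2 5, stop 4 6, stop 7 8, stop 6 11, stop 3 12; go to stop 1.
At stop 1 the remaining stops are stop 2 8, stop 4 9, stop 7 11, stop 6 14, stop 3 15; go to stop 2.
At stop 2 the remaining stops are stop 4 11, stop 7 13, stop 6 16, stop 3 17; go to stop 4.
At stop 4 the remaining stops are stop 7 14, stop 6 17, stop 3 18; go to stop 7.
At stop 7 the remaining stops are stop 6 3, stop 3 4; go to stop 6.
At stop 6 the remaining stops are stop 3 7; go to stop 3.
Return stop 3→Depot: 19.
Total = 7 + 3 + 8 + 11 + 14 + 3 + 7 + 19 = 72.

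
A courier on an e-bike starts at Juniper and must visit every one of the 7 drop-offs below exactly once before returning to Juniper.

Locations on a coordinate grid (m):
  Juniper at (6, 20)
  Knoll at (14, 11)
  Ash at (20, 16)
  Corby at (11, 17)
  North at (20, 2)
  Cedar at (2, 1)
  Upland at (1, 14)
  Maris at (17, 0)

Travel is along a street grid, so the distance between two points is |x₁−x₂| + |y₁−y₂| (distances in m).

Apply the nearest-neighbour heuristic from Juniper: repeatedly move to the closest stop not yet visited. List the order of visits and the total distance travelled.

Nearest-neighbour total = 88 m; route Juniper → Corby → Knoll → Ash → North → Maris → Cedar → Upland → Juniper.

At Juniper the remaining stops are Corby 8, Upland 11, Knoll 17, Ash 18, Cedar 23, Maris 31, North 32; go to Corby.
At Corby the remaining stops are Knoll 9, Ash 10, Upland 13, Maris 23, North 24, Cedar 25; go to Knoll.
At Knoll the remaining stops are Ash 11, Maris 14, North 15, Upland 16, Cedar 22; go to Ash.
At Ash the remaining stops are North 14, Maris 19, Upland 21, Cedar 33; go to North.
At North the remaining stops are Maris 5, Cedar 19, Upland 31; go to Maris.
At Maris the remaining stops are Cedar 16, Upland 30; go to Cedar.
At Cedar the remaining stops are Upland 14; go to Upland.
Return Upland→Juniper: 11.
Total = 8 + 9 + 11 + 14 + 5 + 16 + 14 + 11 = 88.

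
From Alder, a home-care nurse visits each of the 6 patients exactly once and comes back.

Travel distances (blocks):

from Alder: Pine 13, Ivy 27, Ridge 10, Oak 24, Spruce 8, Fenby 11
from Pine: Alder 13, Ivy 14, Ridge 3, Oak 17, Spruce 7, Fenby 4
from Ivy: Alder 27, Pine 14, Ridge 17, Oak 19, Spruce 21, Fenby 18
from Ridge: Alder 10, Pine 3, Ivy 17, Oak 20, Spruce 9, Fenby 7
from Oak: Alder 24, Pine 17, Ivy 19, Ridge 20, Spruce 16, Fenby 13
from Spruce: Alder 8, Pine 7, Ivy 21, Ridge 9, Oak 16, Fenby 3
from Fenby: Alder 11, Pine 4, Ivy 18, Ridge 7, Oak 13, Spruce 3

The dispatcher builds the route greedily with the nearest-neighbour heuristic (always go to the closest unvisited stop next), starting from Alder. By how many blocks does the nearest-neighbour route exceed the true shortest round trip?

The nearest-neighbour route is 8 blocks longer than optimal.

Alder: Spruce=8, Ridge=10, Fenby=11, Pine=13, Oak=24, Ivy=27 ⇒ Spruce
Spruce: Fenby=3, Pine=7, Ridge=9, Oak=16, Ivy=21 ⇒ Fenby
Fenby: Pine=4, Ridge=7, Oak=13, Ivy=18 ⇒ Pine
Pine: Ridge=3, Ivy=14, Oak=17 ⇒ Ridge
Ridge: Ivy=17, Oak=20 ⇒ Ivy
Ivy: Oak=19 ⇒ Oak
NN route Alder → Spruce → Fenby → Pine → Ridge → Ivy → Oak → Alder costs 78.
Optimal: Alder → Ridge → Pine → Ivy → Oak → Fenby → Spruce → Alder costs 70 (by enumerating all 360 distinct tours).
Excess = 78 − 70 = 8.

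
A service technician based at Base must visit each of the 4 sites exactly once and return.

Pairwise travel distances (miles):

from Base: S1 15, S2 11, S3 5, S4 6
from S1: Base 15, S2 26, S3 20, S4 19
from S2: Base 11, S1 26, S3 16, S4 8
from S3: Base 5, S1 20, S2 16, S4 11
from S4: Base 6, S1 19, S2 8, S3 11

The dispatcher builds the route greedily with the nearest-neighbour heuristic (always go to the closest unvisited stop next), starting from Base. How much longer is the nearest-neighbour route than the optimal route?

From Base: S3=5, S4=6, S2=11, S1=15 → choose S3 (5).
From S3: S4=11, S2=16, S1=20 → choose S4 (11).
From S4: S2=8, S1=19 → choose S2 (8).
From S2: S1=26 → choose S1 (26).
NN route Base → S3 → S4 → S2 → S1 → Base costs 65.
Optimal: Base → S1 → S4 → S2 → S3 → Base costs 63 (by enumerating all 12 distinct tours).
Excess = 65 − 63 = 2.

The nearest-neighbour route is 2 miles longer than optimal.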